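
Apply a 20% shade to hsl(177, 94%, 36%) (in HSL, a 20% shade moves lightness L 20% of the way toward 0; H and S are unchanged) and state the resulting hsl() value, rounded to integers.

L moves 20% from 36 toward 0: 36 − 7.2 = 28.8 → 29.
H and S are unchanged.

hsl(177, 94%, 29%)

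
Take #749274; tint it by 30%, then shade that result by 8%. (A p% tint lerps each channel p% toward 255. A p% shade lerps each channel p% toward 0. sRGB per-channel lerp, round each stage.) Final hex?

#749274 is rgb(116, 146, 116).
Per channel, c → c + 0.3(255 − c):
  R: 116 + 41.7 = 157.7 → 158
  G: 146 + 0.3×(255−146) = 146 + 32.7 = 178.7 → 179
  B: 116 + 0.3×(255−116) = 116 + 41.7 = 157.7 → 158
After the tint: rgb(158, 179, 158) = #9EB39E.
An 8% shade moves each channel 8% toward 0:
  R: 158 + 0.08×(0−158) = 158 − 12.64 = 145.36 → 145
  G: 179 + 0.08×(0−179) = 179 − 14.32 = 164.68 → 165
  B: 158 + 0.08×(0−158) = 158 − 12.64 = 145.36 → 145
rgb(145, 165, 145) = #91A591.

#91A591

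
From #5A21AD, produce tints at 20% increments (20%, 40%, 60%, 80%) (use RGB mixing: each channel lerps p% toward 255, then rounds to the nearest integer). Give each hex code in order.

#5A21AD is rgb(90, 33, 173).
20%: (90 + 33 = 123→123, 33 + 44.4 = 77.4→77, 173 + 16.4 = 189.4→189) → #7B4DBD
40%: (90 + 66 = 156→156, 33 + 88.8 = 121.8→122, 173 + 32.8 = 205.8→206) → #9C7ACE
60%: (90 + 99 = 189→189, 33 + 133.2 = 166.2→166, 173 + 49.2 = 222.2→222) → #BDA6DE
80%: (90 + 132 = 222→222, 33 + 177.6 = 210.6→211, 173 + 65.6 = 238.6→239) → #DED3EF

#7B4DBD, #9C7ACE, #BDA6DE, #DED3EF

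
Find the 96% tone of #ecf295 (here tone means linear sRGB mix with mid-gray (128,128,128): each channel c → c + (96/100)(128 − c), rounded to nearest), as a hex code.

#848581

#ecf295 is rgb(236, 242, 149).
Per channel, c → c + 0.96(128 − c):
  R: 236 + 0.96×(128−236) = 236 − 103.68 = 132.32 → 132
  G: 242 + 0.96×(128−242) = 242 − 109.44 = 132.56 → 133
  B: 149 − 20.16 = 128.84 → 129
rgb(132, 133, 129) = #848581.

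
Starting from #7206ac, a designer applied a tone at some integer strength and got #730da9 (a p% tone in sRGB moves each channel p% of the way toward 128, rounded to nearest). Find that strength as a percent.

#7206ac is rgb(114, 6, 172); #730da9 is rgb(115, 13, 169).
On the G channel (widest range): 13 ≈ 6 + (p/100)(128 − 6), so p ≈ 100×(13 − 6)/(128 − 6) = 700/122 = 5.74.
p = 6 reproduces all three channels after rounding.

6%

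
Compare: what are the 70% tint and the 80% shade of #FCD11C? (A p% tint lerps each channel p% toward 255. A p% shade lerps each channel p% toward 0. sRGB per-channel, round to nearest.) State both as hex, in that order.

#FCD11C is rgb(252, 209, 28).
70% tint:
  R: 252 + 2.1 = 254.1 → 254
  G: 209 + 32.2 = 241.2 → 241
  B: 28 + 158.9 = 186.9 → 187
  → #FEF1BB
80% shade:
  R: 252 − 201.6 = 50.4 → 50
  G: 209 − 167.2 = 41.8 → 42
  B: 28 + 0.8×(0−28) = 28 − 22.4 = 5.6 → 6
  → #322A06

#FEF1BB, #322A06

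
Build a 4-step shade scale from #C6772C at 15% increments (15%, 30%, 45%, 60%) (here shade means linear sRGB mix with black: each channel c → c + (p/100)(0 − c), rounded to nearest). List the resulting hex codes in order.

#A86525, #8B531F, #6D4118, #4F3012

#C6772C is rgb(198, 119, 44).
15%: (198 − 29.7 = 168.3→168, 119 − 17.85 = 101.15→101, 44 − 6.6 = 37.4→37) → #A86525
30%: (198 − 59.4 = 138.6→139, 119 − 35.7 = 83.3→83, 44 − 13.2 = 30.8→31) → #8B531F
45%: (198 − 89.1 = 108.9→109, 119 − 53.55 = 65.45→65, 44 − 19.8 = 24.2→24) → #6D4118
60%: (198 − 118.8 = 79.2→79, 119 − 71.4 = 47.6→48, 44 − 26.4 = 17.6→18) → #4F3012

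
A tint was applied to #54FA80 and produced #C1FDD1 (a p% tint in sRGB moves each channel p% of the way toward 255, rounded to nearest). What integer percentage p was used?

64%

#54FA80 is rgb(84, 250, 128); #C1FDD1 is rgb(193, 253, 209).
On the R channel (widest range): 193 ≈ 84 + (p/100)(255 − 84), so p ≈ 100×(193 − 84)/(255 − 84) = 10900/171 = 63.74.
p = 64 reproduces all three channels after rounding.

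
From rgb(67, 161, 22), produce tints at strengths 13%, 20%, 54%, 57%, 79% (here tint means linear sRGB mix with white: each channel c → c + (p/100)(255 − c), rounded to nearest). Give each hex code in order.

13%: (67 + 24.44 = 91.44→91, 161 + 12.22 = 173.22→173, 22 + 30.29 = 52.29→52) → #5bad34
20%: (67 + 37.6 = 104.6→105, 161 + 18.8 = 179.8→180, 22 + 46.6 = 68.6→69) → #69b445
54%: (67 + 101.52 = 168.52→169, 161 + 50.76 = 211.76→212, 22 + 125.82 = 147.82→148) → #a9d494
57%: (67 + 107.16 = 174.16→174, 161 + 53.58 = 214.58→215, 22 + 132.81 = 154.81→155) → #aed79b
79%: (67 + 148.52 = 215.52→216, 161 + 74.26 = 235.26→235, 22 + 184.07 = 206.07→206) → #d8ebce

#5bad34, #69b445, #a9d494, #aed79b, #d8ebce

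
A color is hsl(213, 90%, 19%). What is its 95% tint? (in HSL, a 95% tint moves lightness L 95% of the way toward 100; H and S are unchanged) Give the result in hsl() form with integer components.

hsl(213, 90%, 96%)

L moves 95% from 19 toward 100: 19 + 76.95 = 95.95 → 96.
H and S are unchanged.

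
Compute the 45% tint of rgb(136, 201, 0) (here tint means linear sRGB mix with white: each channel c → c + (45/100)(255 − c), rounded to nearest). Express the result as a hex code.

#bee173

A 45% tint moves each channel 45% toward 255:
  R: 136 + 53.55 = 189.55 → 190
  G: 201 + 0.45×(255−201) = 201 + 24.3 = 225.3 → 225
  B: 0 + 0.45×(255−0) = 0 + 114.75 = 114.75 → 115
rgb(190, 225, 115) = #bee173.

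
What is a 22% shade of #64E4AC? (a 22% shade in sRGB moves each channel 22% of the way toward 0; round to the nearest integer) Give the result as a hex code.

#4EB286

#64E4AC is rgb(100, 228, 172).
A 22% shade moves each channel 22% toward 0:
  R: 100 + 0.22×(0−100) = 100 − 22 = 78 → 78
  G: 228 + 0.22×(0−228) = 228 − 50.16 = 177.84 → 178
  B: 172 + 0.22×(0−172) = 172 − 37.84 = 134.16 → 134
rgb(78, 178, 134) = #4EB286.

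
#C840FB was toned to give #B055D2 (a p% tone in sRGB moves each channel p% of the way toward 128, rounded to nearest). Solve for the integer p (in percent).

33%

#C840FB is rgb(200, 64, 251); #B055D2 is rgb(176, 85, 210).
On the B channel (widest range): 210 ≈ 251 + (p/100)(128 − 251), so p ≈ 100×(210 − 251)/(128 − 251) = -4100/-123 = 33.33.
p = 33 reproduces all three channels after rounding.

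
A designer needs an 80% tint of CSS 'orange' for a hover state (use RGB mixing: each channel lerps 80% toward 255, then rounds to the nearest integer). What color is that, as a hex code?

CSS orange is rgb(255, 165, 0).
An 80% tint moves each channel 80% toward 255:
  R: 255 + 0 = 255 → 255
  G: 165 + 0.8×(255−165) = 165 + 72 = 237 → 237
  B: 0 + 204 = 204 → 204
rgb(255, 237, 204) = #ffedcc.

#ffedcc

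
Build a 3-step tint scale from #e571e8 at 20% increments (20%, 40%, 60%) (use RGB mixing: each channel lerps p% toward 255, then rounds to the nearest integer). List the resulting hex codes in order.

#e571e8 is rgb(229, 113, 232).
20%: (229 + 5.2 = 234.2→234, 113 + 28.4 = 141.4→141, 232 + 4.6 = 236.6→237) → #ea8ded
40%: (229 + 10.4 = 239.4→239, 113 + 56.8 = 169.8→170, 232 + 9.2 = 241.2→241) → #efaaf1
60%: (229 + 15.6 = 244.6→245, 113 + 85.2 = 198.2→198, 232 + 13.8 = 245.8→246) → #f5c6f6

#ea8ded, #efaaf1, #f5c6f6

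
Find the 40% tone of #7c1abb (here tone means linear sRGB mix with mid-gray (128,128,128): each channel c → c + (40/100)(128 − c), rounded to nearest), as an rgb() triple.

rgb(126, 67, 163)

#7c1abb is rgb(124, 26, 187).
Lerp each channel 40% toward 128:
  R: 124 + 0.4×(128−124) = 124 + 1.6 = 125.6 → 126
  G: 26 + 0.4×(128−26) = 26 + 40.8 = 66.8 → 67
  B: 187 − 23.6 = 163.4 → 163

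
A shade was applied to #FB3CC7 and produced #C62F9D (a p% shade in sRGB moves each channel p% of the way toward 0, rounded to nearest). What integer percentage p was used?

21%

#FB3CC7 is rgb(251, 60, 199); #C62F9D is rgb(198, 47, 157).
On the R channel (widest range): 198 ≈ 251 + (p/100)(0 − 251), so p ≈ 100×(198 − 251)/(0 − 251) = -5300/-251 = 21.12.
p = 21 reproduces all three channels after rounding.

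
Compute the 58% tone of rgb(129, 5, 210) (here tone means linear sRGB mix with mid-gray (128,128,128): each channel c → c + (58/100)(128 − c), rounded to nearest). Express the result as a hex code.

Lerp each channel 58% toward 128:
  R: 129 + 0.58×(128−129) = 129 − 0.58 = 128.42 → 128
  G: 5 + 0.58×(128−5) = 5 + 71.34 = 76.34 → 76
  B: 210 − 47.56 = 162.44 → 162
rgb(128, 76, 162) = #804ca2.

#804ca2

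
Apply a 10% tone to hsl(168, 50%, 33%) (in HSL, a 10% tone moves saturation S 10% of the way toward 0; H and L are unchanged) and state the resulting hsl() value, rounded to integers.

S moves 10% from 50 toward 0: 50 − 5 = 45 → 45.
H and L are unchanged.

hsl(168, 45%, 33%)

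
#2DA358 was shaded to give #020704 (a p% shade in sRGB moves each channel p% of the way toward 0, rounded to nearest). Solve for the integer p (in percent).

#2DA358 is rgb(45, 163, 88); #020704 is rgb(2, 7, 4).
On the G channel (widest range): 7 ≈ 163 + (p/100)(0 − 163), so p ≈ 100×(7 − 163)/(0 − 163) = -15600/-163 = 95.71.
p = 96 reproduces all three channels after rounding.

96%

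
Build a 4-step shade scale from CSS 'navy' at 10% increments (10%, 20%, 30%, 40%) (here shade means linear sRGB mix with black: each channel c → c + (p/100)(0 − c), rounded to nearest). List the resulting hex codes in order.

#000073, #000066, #00005A, #00004D

CSS navy is rgb(0, 0, 128).
10%: (0→0, 0→0, 128 − 12.8 = 115.2→115) → #000073
20%: (0→0, 0→0, 128 − 25.6 = 102.4→102) → #000066
30%: (0→0, 0→0, 128 − 38.4 = 89.6→90) → #00005A
40%: (0→0, 0→0, 128 − 51.2 = 76.8→77) → #00004D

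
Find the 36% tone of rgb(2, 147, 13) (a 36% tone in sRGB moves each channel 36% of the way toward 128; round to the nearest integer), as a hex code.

Lerp each channel 36% toward 128:
  R: 2 + 0.36×(128−2) = 2 + 45.36 = 47.36 → 47
  G: 147 + 0.36×(128−147) = 147 − 6.84 = 140.16 → 140
  B: 13 + 0.36×(128−13) = 13 + 41.4 = 54.4 → 54
rgb(47, 140, 54) = #2f8c36.

#2f8c36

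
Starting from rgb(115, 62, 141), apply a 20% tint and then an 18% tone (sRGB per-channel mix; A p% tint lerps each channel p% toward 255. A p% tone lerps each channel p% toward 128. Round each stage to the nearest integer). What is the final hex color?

#8C6A9E

A 20% tint moves each channel 20% toward 255:
  R: 115 + 0.2×(255−115) = 115 + 28 = 143 → 143
  G: 62 + 0.2×(255−62) = 62 + 38.6 = 100.6 → 101
  B: 141 + 0.2×(255−141) = 141 + 22.8 = 163.8 → 164
After the tint: rgb(143, 101, 164) = #8F65A4.
Per channel, c → c + 0.18(128 − c):
  R: 143 + 0.18×(128−143) = 143 − 2.7 = 140.3 → 140
  G: 101 + 4.86 = 105.86 → 106
  B: 164 + 0.18×(128−164) = 164 − 6.48 = 157.52 → 158
rgb(140, 106, 158) = #8C6A9E.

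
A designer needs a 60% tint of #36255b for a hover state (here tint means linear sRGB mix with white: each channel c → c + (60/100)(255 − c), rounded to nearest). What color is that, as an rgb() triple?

#36255b is rgb(54, 37, 91).
A 60% tint moves each channel 60% toward 255:
  R: 54 + 120.6 = 174.6 → 175
  G: 37 + 0.6×(255−37) = 37 + 130.8 = 167.8 → 168
  B: 91 + 0.6×(255−91) = 91 + 98.4 = 189.4 → 189

rgb(175, 168, 189)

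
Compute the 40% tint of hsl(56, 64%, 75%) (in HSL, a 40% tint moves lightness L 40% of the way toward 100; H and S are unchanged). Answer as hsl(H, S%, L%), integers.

L moves 40% from 75 toward 100: 75 + 10 = 85 → 85.
H and S are unchanged.

hsl(56, 64%, 85%)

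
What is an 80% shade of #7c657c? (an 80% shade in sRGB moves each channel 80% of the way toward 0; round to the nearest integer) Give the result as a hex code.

#7c657c is rgb(124, 101, 124).
Lerp each channel 80% toward 0:
  R: 124 + 0.8×(0−124) = 124 − 99.2 = 24.8 → 25
  G: 101 + 0.8×(0−101) = 101 − 80.8 = 20.2 → 20
  B: 124 + 0.8×(0−124) = 124 − 99.2 = 24.8 → 25
rgb(25, 20, 25) = #191419.

#191419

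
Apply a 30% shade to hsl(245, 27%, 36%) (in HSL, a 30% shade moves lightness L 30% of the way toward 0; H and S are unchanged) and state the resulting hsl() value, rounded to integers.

L moves 30% from 36 toward 0: 36 − 10.8 = 25.2 → 25.
H and S are unchanged.

hsl(245, 27%, 25%)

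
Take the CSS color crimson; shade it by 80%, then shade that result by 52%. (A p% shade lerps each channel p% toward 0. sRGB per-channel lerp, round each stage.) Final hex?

#150206

CSS crimson is rgb(220, 20, 60).
An 80% shade moves each channel 80% toward 0:
  R: 220 − 176 = 44 → 44
  G: 20 + 0.8×(0−20) = 20 − 16 = 4 → 4
  B: 60 + 0.8×(0−60) = 60 − 48 = 12 → 12
After the shade: rgb(44, 4, 12) = #2C040C.
Per channel, c → c + 0.52(0 − c):
  R: 44 − 22.88 = 21.12 → 21
  G: 4 + 0.52×(0−4) = 4 − 2.08 = 1.92 → 2
  B: 12 + 0.52×(0−12) = 12 − 6.24 = 5.76 → 6
rgb(21, 2, 6) = #150206.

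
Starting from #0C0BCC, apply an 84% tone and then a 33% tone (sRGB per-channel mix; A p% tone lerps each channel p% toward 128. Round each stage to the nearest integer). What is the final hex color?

#0C0BCC is rgb(12, 11, 204).
Lerp each channel 84% toward 128:
  R: 12 + 0.84×(128−12) = 12 + 97.44 = 109.44 → 109
  G: 11 + 98.28 = 109.28 → 109
  B: 204 + 0.84×(128−204) = 204 − 63.84 = 140.16 → 140
After the tone: rgb(109, 109, 140) = #6D6D8C.
A 33% tone moves each channel 33% toward 128:
  R: 109 + 6.27 = 115.27 → 115
  G: 109 + 6.27 = 115.27 → 115
  B: 140 + 0.33×(128−140) = 140 − 3.96 = 136.04 → 136
rgb(115, 115, 136) = #737388.

#737388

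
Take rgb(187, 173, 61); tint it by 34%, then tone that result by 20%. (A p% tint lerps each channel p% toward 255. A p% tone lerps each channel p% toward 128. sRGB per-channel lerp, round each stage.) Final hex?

#C2BA7F

A 34% tint moves each channel 34% toward 255:
  R: 187 + 0.34×(255−187) = 187 + 23.12 = 210.12 → 210
  G: 173 + 0.34×(255−173) = 173 + 27.88 = 200.88 → 201
  B: 61 + 0.34×(255−61) = 61 + 65.96 = 126.96 → 127
After the tint: rgb(210, 201, 127) = #D2C97F.
Lerp each channel 20% toward 128:
  R: 210 + 0.2×(128−210) = 210 − 16.4 = 193.6 → 194
  G: 201 + 0.2×(128−201) = 201 − 14.6 = 186.4 → 186
  B: 127 + 0.2 = 127.2 → 127
rgb(194, 186, 127) = #C2BA7F.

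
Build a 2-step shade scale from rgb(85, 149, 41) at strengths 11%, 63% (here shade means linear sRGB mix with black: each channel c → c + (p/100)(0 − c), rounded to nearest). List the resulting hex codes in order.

11%: (85 − 9.35 = 75.65→76, 149 − 16.39 = 132.61→133, 41 − 4.51 = 36.49→36) → #4c8524
63%: (85 − 53.55 = 31.45→31, 149 − 93.87 = 55.13→55, 41 − 25.83 = 15.17→15) → #1f370f

#4c8524, #1f370f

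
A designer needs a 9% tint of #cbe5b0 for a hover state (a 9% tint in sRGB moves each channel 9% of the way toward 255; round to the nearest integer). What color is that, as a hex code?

#d0e7b7

#cbe5b0 is rgb(203, 229, 176).
A 9% tint moves each channel 9% toward 255:
  R: 203 + 0.09×(255−203) = 203 + 4.68 = 207.68 → 208
  G: 229 + 2.34 = 231.34 → 231
  B: 176 + 0.09×(255−176) = 176 + 7.11 = 183.11 → 183
rgb(208, 231, 183) = #d0e7b7.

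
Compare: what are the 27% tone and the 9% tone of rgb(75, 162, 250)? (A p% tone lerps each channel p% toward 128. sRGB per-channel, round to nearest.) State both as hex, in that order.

#5999d9, #509fef

27% tone:
  R: 75 + 14.31 = 89.31 → 89
  G: 162 − 9.18 = 152.82 → 153
  B: 250 − 32.94 = 217.06 → 217
  → #5999d9
9% tone:
  R: 75 + 0.09×(128−75) = 75 + 4.77 = 79.77 → 80
  G: 162 − 3.06 = 158.94 → 159
  B: 250 + 0.09×(128−250) = 250 − 10.98 = 239.02 → 239
  → #509fef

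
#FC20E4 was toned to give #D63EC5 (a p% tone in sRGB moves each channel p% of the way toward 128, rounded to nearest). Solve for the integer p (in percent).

#FC20E4 is rgb(252, 32, 228); #D63EC5 is rgb(214, 62, 197).
On the R channel (widest range): 214 ≈ 252 + (p/100)(128 − 252), so p ≈ 100×(214 − 252)/(128 − 252) = -3800/-124 = 30.65.
p = 31 reproduces all three channels after rounding.

31%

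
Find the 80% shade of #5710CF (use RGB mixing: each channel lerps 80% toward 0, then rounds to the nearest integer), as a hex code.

#110329

#5710CF is rgb(87, 16, 207).
Per channel, c → c + 0.8(0 − c):
  R: 87 + 0.8×(0−87) = 87 − 69.6 = 17.4 → 17
  G: 16 − 12.8 = 3.2 → 3
  B: 207 − 165.6 = 41.4 → 41
rgb(17, 3, 41) = #110329.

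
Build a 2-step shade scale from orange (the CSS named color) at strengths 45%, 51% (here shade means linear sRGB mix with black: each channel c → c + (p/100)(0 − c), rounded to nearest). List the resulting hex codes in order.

CSS orange is rgb(255, 165, 0).
45%: (255 − 114.75 = 140.25→140, 165 − 74.25 = 90.75→91, 0→0) → #8C5B00
51%: (255 − 130.05 = 124.95→125, 165 − 84.15 = 80.85→81, 0→0) → #7D5100

#8C5B00, #7D5100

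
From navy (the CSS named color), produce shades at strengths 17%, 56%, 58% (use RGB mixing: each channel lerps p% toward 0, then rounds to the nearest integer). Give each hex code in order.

CSS navy is rgb(0, 0, 128).
17%: (0→0, 0→0, 128 − 21.76 = 106.24→106) → #00006a
56%: (0→0, 0→0, 128 − 71.68 = 56.32→56) → #000038
58%: (0→0, 0→0, 128 − 74.24 = 53.76→54) → #000036

#00006a, #000038, #000036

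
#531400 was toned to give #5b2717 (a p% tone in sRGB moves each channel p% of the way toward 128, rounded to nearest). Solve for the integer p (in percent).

#531400 is rgb(83, 20, 0); #5b2717 is rgb(91, 39, 23).
On the B channel (widest range): 23 ≈ 0 + (p/100)(128 − 0), so p ≈ 100×(23 − 0)/(128 − 0) = 2300/128 = 17.97.
p = 18 reproduces all three channels after rounding.

18%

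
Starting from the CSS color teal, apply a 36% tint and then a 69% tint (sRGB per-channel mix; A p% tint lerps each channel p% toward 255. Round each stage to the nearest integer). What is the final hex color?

#CCE6E6

CSS teal is rgb(0, 128, 128).
Lerp each channel 36% toward 255:
  R: 0 + 0.36×(255−0) = 0 + 91.8 = 91.8 → 92
  G: 128 + 0.36×(255−128) = 128 + 45.72 = 173.72 → 174
  B: 128 + 0.36×(255−128) = 128 + 45.72 = 173.72 → 174
After the tint: rgb(92, 174, 174) = #5CAEAE.
Per channel, c → c + 0.69(255 − c):
  R: 92 + 0.69×(255−92) = 92 + 112.47 = 204.47 → 204
  G: 174 + 0.69×(255−174) = 174 + 55.89 = 229.89 → 230
  B: 174 + 55.89 = 229.89 → 230
rgb(204, 230, 230) = #CCE6E6.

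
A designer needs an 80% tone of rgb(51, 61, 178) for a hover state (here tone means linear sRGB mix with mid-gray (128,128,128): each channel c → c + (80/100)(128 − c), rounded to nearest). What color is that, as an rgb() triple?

rgb(113, 115, 138)

Per channel, c → c + 0.8(128 − c):
  R: 51 + 0.8×(128−51) = 51 + 61.6 = 112.6 → 113
  G: 61 + 0.8×(128−61) = 61 + 53.6 = 114.6 → 115
  B: 178 + 0.8×(128−178) = 178 − 40 = 138 → 138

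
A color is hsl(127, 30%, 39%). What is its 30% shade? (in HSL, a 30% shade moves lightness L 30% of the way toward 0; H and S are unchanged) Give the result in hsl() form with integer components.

L moves 30% from 39 toward 0: 39 − 11.7 = 27.3 → 27.
H and S are unchanged.

hsl(127, 30%, 27%)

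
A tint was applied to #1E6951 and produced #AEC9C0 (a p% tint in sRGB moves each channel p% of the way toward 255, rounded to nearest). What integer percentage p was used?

#1E6951 is rgb(30, 105, 81); #AEC9C0 is rgb(174, 201, 192).
On the R channel (widest range): 174 ≈ 30 + (p/100)(255 − 30), so p ≈ 100×(174 − 30)/(255 − 30) = 14400/225 = 64.00.
p = 64 reproduces all three channels after rounding.

64%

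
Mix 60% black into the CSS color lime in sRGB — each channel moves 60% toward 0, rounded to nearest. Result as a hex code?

#006600

CSS lime is rgb(0, 255, 0).
Lerp each channel 60% toward 0:
  R: 0 + 0.6×(0−0) = 0 + 0 = 0 → 0
  G: 255 + 0.6×(0−255) = 255 − 153 = 102 → 102
  B: 0 + 0.6×(0−0) = 0 + 0 = 0 → 0
rgb(0, 102, 0) = #006600.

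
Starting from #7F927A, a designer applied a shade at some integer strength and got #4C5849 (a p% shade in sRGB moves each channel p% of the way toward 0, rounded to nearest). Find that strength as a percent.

40%

#7F927A is rgb(127, 146, 122); #4C5849 is rgb(76, 88, 73).
On the G channel (widest range): 88 ≈ 146 + (p/100)(0 − 146), so p ≈ 100×(88 − 146)/(0 − 146) = -5800/-146 = 39.73.
p = 40 reproduces all three channels after rounding.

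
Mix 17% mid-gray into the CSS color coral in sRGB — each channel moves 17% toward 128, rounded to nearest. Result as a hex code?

#E97F58

CSS coral is rgb(255, 127, 80).
Per channel, c → c + 0.17(128 − c):
  R: 255 − 21.59 = 233.41 → 233
  G: 127 + 0.17×(128−127) = 127 + 0.17 = 127.17 → 127
  B: 80 + 0.17×(128−80) = 80 + 8.16 = 88.16 → 88
rgb(233, 127, 88) = #E97F58.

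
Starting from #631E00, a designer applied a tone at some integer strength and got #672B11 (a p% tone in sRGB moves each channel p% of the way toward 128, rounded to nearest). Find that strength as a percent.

13%

#631E00 is rgb(99, 30, 0); #672B11 is rgb(103, 43, 17).
On the B channel (widest range): 17 ≈ 0 + (p/100)(128 − 0), so p ≈ 100×(17 − 0)/(128 − 0) = 1700/128 = 13.28.
p = 13 reproduces all three channels after rounding.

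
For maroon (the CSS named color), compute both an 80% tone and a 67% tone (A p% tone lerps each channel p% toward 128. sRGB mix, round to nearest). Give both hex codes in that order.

#806666, #805656

CSS maroon is rgb(128, 0, 0).
80% tone:
  R: 128 + 0.8×(128−128) = 128 + 0 = 128 → 128
  G: 0 + 0.8×(128−0) = 0 + 102.4 = 102.4 → 102
  B: 0 + 0.8×(128−0) = 0 + 102.4 = 102.4 → 102
  → #806666
67% tone:
  R: 128 + 0 = 128 → 128
  G: 0 + 85.76 = 85.76 → 86
  B: 0 + 85.76 = 85.76 → 86
  → #805656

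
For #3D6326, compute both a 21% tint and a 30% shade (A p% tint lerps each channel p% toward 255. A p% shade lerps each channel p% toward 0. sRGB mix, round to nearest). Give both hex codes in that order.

#3D6326 is rgb(61, 99, 38).
21% tint:
  R: 61 + 0.21×(255−61) = 61 + 40.74 = 101.74 → 102
  G: 99 + 0.21×(255−99) = 99 + 32.76 = 131.76 → 132
  B: 38 + 45.57 = 83.57 → 84
  → #668454
30% shade:
  R: 61 + 0.3×(0−61) = 61 − 18.3 = 42.7 → 43
  G: 99 − 29.7 = 69.3 → 69
  B: 38 − 11.4 = 26.6 → 27
  → #2B451B

#668454, #2B451B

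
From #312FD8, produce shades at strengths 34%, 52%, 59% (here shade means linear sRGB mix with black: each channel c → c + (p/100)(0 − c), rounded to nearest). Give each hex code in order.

#201F8F, #181768, #141359

#312FD8 is rgb(49, 47, 216).
34%: (49 − 16.66 = 32.34→32, 47 − 15.98 = 31.02→31, 216 − 73.44 = 142.56→143) → #201F8F
52%: (49 − 25.48 = 23.52→24, 47 − 24.44 = 22.56→23, 216 − 112.32 = 103.68→104) → #181768
59%: (49 − 28.91 = 20.09→20, 47 − 27.73 = 19.27→19, 216 − 127.44 = 88.56→89) → #141359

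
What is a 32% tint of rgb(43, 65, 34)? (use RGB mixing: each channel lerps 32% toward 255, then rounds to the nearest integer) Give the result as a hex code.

Per channel, c → c + 0.32(255 − c):
  R: 43 + 67.84 = 110.84 → 111
  G: 65 + 0.32×(255−65) = 65 + 60.8 = 125.8 → 126
  B: 34 + 70.72 = 104.72 → 105
rgb(111, 126, 105) = #6F7E69.

#6F7E69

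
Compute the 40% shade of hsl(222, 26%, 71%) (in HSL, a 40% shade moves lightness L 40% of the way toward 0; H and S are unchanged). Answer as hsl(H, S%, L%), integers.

hsl(222, 26%, 43%)

L moves 40% from 71 toward 0: 71 − 28.4 = 42.6 → 43.
H and S are unchanged.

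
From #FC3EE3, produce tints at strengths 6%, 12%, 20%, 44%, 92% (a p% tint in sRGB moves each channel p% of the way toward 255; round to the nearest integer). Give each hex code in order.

#FC3EE3 is rgb(252, 62, 227).
6%: (252→252, 62 + 11.58 = 73.58→74, 227 + 1.68 = 228.68→229) → #FC4AE5
12%: (252→252, 62 + 23.16 = 85.16→85, 227 + 3.36 = 230.36→230) → #FC55E6
20%: (252 + 0.6 = 252.6→253, 62 + 38.6 = 100.6→101, 227 + 5.6 = 232.6→233) → #FD65E9
44%: (252 + 1.32 = 253.32→253, 62 + 84.92 = 146.92→147, 227 + 12.32 = 239.32→239) → #FD93EF
92%: (252 + 2.76 = 254.76→255, 62 + 177.56 = 239.56→240, 227 + 25.76 = 252.76→253) → #FFF0FD

#FC4AE5, #FC55E6, #FD65E9, #FD93EF, #FFF0FD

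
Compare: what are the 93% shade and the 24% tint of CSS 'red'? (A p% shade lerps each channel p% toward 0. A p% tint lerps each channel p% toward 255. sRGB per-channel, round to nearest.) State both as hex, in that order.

CSS red is rgb(255, 0, 0).
93% shade:
  R: 255 + 0.93×(0−255) = 255 − 237.15 = 17.85 → 18
  G: 0 + 0.93×(0−0) = 0 + 0 = 0 → 0
  B: 0 + 0.93×(0−0) = 0 + 0 = 0 → 0
  → #120000
24% tint:
  R: 255 + 0 = 255 → 255
  G: 0 + 0.24×(255−0) = 0 + 61.2 = 61.2 → 61
  B: 0 + 61.2 = 61.2 → 61
  → #ff3d3d

#120000, #ff3d3d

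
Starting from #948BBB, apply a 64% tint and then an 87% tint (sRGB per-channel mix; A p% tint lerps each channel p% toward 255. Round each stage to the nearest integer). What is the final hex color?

#FAFAFC

#948BBB is rgb(148, 139, 187).
A 64% tint moves each channel 64% toward 255:
  R: 148 + 0.64×(255−148) = 148 + 68.48 = 216.48 → 216
  G: 139 + 0.64×(255−139) = 139 + 74.24 = 213.24 → 213
  B: 187 + 43.52 = 230.52 → 231
After the tint: rgb(216, 213, 231) = #D8D5E7.
Lerp each channel 87% toward 255:
  R: 216 + 33.93 = 249.93 → 250
  G: 213 + 0.87×(255−213) = 213 + 36.54 = 249.54 → 250
  B: 231 + 0.87×(255−231) = 231 + 20.88 = 251.88 → 252
rgb(250, 250, 252) = #FAFAFC.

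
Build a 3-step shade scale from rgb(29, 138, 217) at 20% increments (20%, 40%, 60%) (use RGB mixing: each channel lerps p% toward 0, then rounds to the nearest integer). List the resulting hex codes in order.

#176eae, #115382, #0c3757

20%: (29 − 5.8 = 23.2→23, 138 − 27.6 = 110.4→110, 217 − 43.4 = 173.6→174) → #176eae
40%: (29 − 11.6 = 17.4→17, 138 − 55.2 = 82.8→83, 217 − 86.8 = 130.2→130) → #115382
60%: (29 − 17.4 = 11.6→12, 138 − 82.8 = 55.2→55, 217 − 130.2 = 86.8→87) → #0c3757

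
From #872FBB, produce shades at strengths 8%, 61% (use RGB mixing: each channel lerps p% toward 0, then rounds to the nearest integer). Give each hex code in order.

#872FBB is rgb(135, 47, 187).
8%: (135 − 10.8 = 124.2→124, 47 − 3.76 = 43.24→43, 187 − 14.96 = 172.04→172) → #7C2BAC
61%: (135 − 82.35 = 52.65→53, 47 − 28.67 = 18.33→18, 187 − 114.07 = 72.93→73) → #351249

#7C2BAC, #351249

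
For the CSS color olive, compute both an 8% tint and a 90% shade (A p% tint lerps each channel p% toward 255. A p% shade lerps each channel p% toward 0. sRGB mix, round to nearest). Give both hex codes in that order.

CSS olive is rgb(128, 128, 0).
8% tint:
  R: 128 + 0.08×(255−128) = 128 + 10.16 = 138.16 → 138
  G: 128 + 0.08×(255−128) = 128 + 10.16 = 138.16 → 138
  B: 0 + 0.08×(255−0) = 0 + 20.4 = 20.4 → 20
  → #8a8a14
90% shade:
  R: 128 − 115.2 = 12.8 → 13
  G: 128 − 115.2 = 12.8 → 13
  B: 0 + 0.9×(0−0) = 0 + 0 = 0 → 0
  → #0d0d00

#8a8a14, #0d0d00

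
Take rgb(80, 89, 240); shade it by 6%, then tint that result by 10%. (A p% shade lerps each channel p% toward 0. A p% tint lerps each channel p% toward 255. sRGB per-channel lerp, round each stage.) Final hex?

#5D65E5

A 6% shade moves each channel 6% toward 0:
  R: 80 − 4.8 = 75.2 → 75
  G: 89 + 0.06×(0−89) = 89 − 5.34 = 83.66 → 84
  B: 240 + 0.06×(0−240) = 240 − 14.4 = 225.6 → 226
After the shade: rgb(75, 84, 226) = #4B54E2.
Lerp each channel 10% toward 255:
  R: 75 + 18 = 93 → 93
  G: 84 + 0.1×(255−84) = 84 + 17.1 = 101.1 → 101
  B: 226 + 2.9 = 228.9 → 229
rgb(93, 101, 229) = #5D65E5.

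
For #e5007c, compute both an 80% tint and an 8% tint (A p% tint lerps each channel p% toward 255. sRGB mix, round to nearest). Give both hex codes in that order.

#facce5, #e71486

#e5007c is rgb(229, 0, 124).
80% tint:
  R: 229 + 0.8×(255−229) = 229 + 20.8 = 249.8 → 250
  G: 0 + 204 = 204 → 204
  B: 124 + 0.8×(255−124) = 124 + 104.8 = 228.8 → 229
  → #facce5
8% tint:
  R: 229 + 0.08×(255−229) = 229 + 2.08 = 231.08 → 231
  G: 0 + 0.08×(255−0) = 0 + 20.4 = 20.4 → 20
  B: 124 + 10.48 = 134.48 → 134
  → #e71486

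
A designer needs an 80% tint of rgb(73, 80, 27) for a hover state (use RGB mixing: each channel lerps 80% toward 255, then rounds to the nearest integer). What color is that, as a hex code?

Per channel, c → c + 0.8(255 − c):
  R: 73 + 0.8×(255−73) = 73 + 145.6 = 218.6 → 219
  G: 80 + 0.8×(255−80) = 80 + 140 = 220 → 220
  B: 27 + 182.4 = 209.4 → 209
rgb(219, 220, 209) = #DBDCD1.

#DBDCD1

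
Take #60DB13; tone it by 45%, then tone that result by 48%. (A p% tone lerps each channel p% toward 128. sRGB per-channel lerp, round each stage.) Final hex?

#60DB13 is rgb(96, 219, 19).
Per channel, c → c + 0.45(128 − c):
  R: 96 + 0.45×(128−96) = 96 + 14.4 = 110.4 → 110
  G: 219 − 40.95 = 178.05 → 178
  B: 19 + 49.05 = 68.05 → 68
After the tone: rgb(110, 178, 68) = #6EB244.
Lerp each channel 48% toward 128:
  R: 110 + 0.48×(128−110) = 110 + 8.64 = 118.64 → 119
  G: 178 − 24 = 154 → 154
  B: 68 + 0.48×(128−68) = 68 + 28.8 = 96.8 → 97
rgb(119, 154, 97) = #779A61.

#779A61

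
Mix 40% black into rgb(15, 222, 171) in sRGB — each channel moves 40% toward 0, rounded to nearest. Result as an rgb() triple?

rgb(9, 133, 103)

A 40% shade moves each channel 40% toward 0:
  R: 15 − 6 = 9 → 9
  G: 222 + 0.4×(0−222) = 222 − 88.8 = 133.2 → 133
  B: 171 + 0.4×(0−171) = 171 − 68.4 = 102.6 → 103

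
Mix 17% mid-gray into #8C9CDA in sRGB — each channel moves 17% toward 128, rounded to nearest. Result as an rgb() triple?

#8C9CDA is rgb(140, 156, 218).
A 17% tone moves each channel 17% toward 128:
  R: 140 + 0.17×(128−140) = 140 − 2.04 = 137.96 → 138
  G: 156 − 4.76 = 151.24 → 151
  B: 218 − 15.3 = 202.7 → 203

rgb(138, 151, 203)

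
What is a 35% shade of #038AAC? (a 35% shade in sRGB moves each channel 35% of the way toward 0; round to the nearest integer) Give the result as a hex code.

#038AAC is rgb(3, 138, 172).
Lerp each channel 35% toward 0:
  R: 3 − 1.05 = 1.95 → 2
  G: 138 + 0.35×(0−138) = 138 − 48.3 = 89.7 → 90
  B: 172 + 0.35×(0−172) = 172 − 60.2 = 111.8 → 112
rgb(2, 90, 112) = #025A70.

#025A70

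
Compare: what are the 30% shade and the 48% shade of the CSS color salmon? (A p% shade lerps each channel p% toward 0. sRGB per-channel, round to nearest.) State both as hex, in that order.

CSS salmon is rgb(250, 128, 114).
30% shade:
  R: 250 + 0.3×(0−250) = 250 − 75 = 175 → 175
  G: 128 − 38.4 = 89.6 → 90
  B: 114 + 0.3×(0−114) = 114 − 34.2 = 79.8 → 80
  → #AF5A50
48% shade:
  R: 250 + 0.48×(0−250) = 250 − 120 = 130 → 130
  G: 128 − 61.44 = 66.56 → 67
  B: 114 − 54.72 = 59.28 → 59
  → #82433B

#AF5A50, #82433B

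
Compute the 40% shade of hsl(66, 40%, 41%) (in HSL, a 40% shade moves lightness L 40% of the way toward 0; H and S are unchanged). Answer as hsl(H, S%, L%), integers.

hsl(66, 40%, 25%)

L moves 40% from 41 toward 0: 41 − 16.4 = 24.6 → 25.
H and S are unchanged.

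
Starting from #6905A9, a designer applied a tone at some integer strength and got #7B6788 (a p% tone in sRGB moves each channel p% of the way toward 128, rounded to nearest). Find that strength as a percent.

80%

#6905A9 is rgb(105, 5, 169); #7B6788 is rgb(123, 103, 136).
On the G channel (widest range): 103 ≈ 5 + (p/100)(128 − 5), so p ≈ 100×(103 − 5)/(128 − 5) = 9800/123 = 79.67.
p = 80 reproduces all three channels after rounding.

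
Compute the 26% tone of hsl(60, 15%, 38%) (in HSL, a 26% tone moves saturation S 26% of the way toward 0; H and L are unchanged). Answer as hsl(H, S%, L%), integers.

S moves 26% from 15 toward 0: 15 − 3.9 = 11.1 → 11.
H and L are unchanged.

hsl(60, 11%, 38%)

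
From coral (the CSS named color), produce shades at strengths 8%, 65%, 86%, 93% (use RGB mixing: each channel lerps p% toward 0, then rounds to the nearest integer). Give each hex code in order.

CSS coral is rgb(255, 127, 80).
8%: (255 − 20.4 = 234.6→235, 127 − 10.16 = 116.84→117, 80 − 6.4 = 73.6→74) → #EB754A
65%: (255 − 165.75 = 89.25→89, 127 − 82.55 = 44.45→44, 80 − 52 = 28→28) → #592C1C
86%: (255 − 219.3 = 35.7→36, 127 − 109.22 = 17.78→18, 80 − 68.8 = 11.2→11) → #24120B
93%: (255 − 237.15 = 17.85→18, 127 − 118.11 = 8.89→9, 80 − 74.4 = 5.6→6) → #120906

#EB754A, #592C1C, #24120B, #120906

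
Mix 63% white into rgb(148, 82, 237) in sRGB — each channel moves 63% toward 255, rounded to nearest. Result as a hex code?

Per channel, c → c + 0.63(255 − c):
  R: 148 + 0.63×(255−148) = 148 + 67.41 = 215.41 → 215
  G: 82 + 0.63×(255−82) = 82 + 108.99 = 190.99 → 191
  B: 237 + 0.63×(255−237) = 237 + 11.34 = 248.34 → 248
rgb(215, 191, 248) = #D7BFF8.

#D7BFF8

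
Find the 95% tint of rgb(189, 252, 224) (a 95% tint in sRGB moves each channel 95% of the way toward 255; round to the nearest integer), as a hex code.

Lerp each channel 95% toward 255:
  R: 189 + 0.95×(255−189) = 189 + 62.7 = 251.7 → 252
  G: 252 + 0.95×(255−252) = 252 + 2.85 = 254.85 → 255
  B: 224 + 29.45 = 253.45 → 253
rgb(252, 255, 253) = #fcfffd.

#fcfffd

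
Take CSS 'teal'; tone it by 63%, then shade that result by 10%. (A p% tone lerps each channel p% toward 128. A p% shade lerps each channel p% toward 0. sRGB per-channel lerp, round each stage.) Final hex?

CSS teal is rgb(0, 128, 128).
Lerp each channel 63% toward 128:
  R: 0 + 0.63×(128−0) = 0 + 80.64 = 80.64 → 81
  G: 128 + 0.63×(128−128) = 128 + 0 = 128 → 128
  B: 128 + 0 = 128 → 128
After the tone: rgb(81, 128, 128) = #518080.
A 10% shade moves each channel 10% toward 0:
  R: 81 − 8.1 = 72.9 → 73
  G: 128 − 12.8 = 115.2 → 115
  B: 128 + 0.1×(0−128) = 128 − 12.8 = 115.2 → 115
rgb(73, 115, 115) = #497373.

#497373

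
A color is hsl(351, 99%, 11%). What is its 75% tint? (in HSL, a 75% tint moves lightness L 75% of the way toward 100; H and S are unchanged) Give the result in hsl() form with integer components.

L moves 75% from 11 toward 100: 11 + 66.75 = 77.75 → 78.
H and S are unchanged.

hsl(351, 99%, 78%)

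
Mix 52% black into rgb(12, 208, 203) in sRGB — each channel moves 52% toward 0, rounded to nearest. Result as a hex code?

Lerp each channel 52% toward 0:
  R: 12 − 6.24 = 5.76 → 6
  G: 208 + 0.52×(0−208) = 208 − 108.16 = 99.84 → 100
  B: 203 + 0.52×(0−203) = 203 − 105.56 = 97.44 → 97
rgb(6, 100, 97) = #066461.

#066461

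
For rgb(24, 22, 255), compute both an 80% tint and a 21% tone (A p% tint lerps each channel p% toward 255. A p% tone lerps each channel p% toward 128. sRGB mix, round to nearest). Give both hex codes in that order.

#D1D0FF, #2E2CE4

80% tint:
  R: 24 + 0.8×(255−24) = 24 + 184.8 = 208.8 → 209
  G: 22 + 0.8×(255−22) = 22 + 186.4 = 208.4 → 208
  B: 255 + 0 = 255 → 255
  → #D1D0FF
21% tone:
  R: 24 + 0.21×(128−24) = 24 + 21.84 = 45.84 → 46
  G: 22 + 0.21×(128−22) = 22 + 22.26 = 44.26 → 44
  B: 255 + 0.21×(128−255) = 255 − 26.67 = 228.33 → 228
  → #2E2CE4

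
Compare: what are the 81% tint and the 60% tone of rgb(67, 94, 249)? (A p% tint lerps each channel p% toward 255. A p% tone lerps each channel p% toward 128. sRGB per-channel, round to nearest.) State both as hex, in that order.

#dbe0fe, #6872b0

81% tint:
  R: 67 + 152.28 = 219.28 → 219
  G: 94 + 130.41 = 224.41 → 224
  B: 249 + 4.86 = 253.86 → 254
  → #dbe0fe
60% tone:
  R: 67 + 0.6×(128−67) = 67 + 36.6 = 103.6 → 104
  G: 94 + 20.4 = 114.4 → 114
  B: 249 + 0.6×(128−249) = 249 − 72.6 = 176.4 → 176
  → #6872b0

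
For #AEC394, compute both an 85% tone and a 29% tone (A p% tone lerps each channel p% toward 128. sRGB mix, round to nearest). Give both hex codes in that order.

#AEC394 is rgb(174, 195, 148).
85% tone:
  R: 174 + 0.85×(128−174) = 174 − 39.1 = 134.9 → 135
  G: 195 + 0.85×(128−195) = 195 − 56.95 = 138.05 → 138
  B: 148 + 0.85×(128−148) = 148 − 17 = 131 → 131
  → #878A83
29% tone:
  R: 174 + 0.29×(128−174) = 174 − 13.34 = 160.66 → 161
  G: 195 − 19.43 = 175.57 → 176
  B: 148 + 0.29×(128−148) = 148 − 5.8 = 142.2 → 142
  → #A1B08E

#878A83, #A1B08E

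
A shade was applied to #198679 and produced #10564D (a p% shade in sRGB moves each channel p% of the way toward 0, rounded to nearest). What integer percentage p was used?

#198679 is rgb(25, 134, 121); #10564D is rgb(16, 86, 77).
On the G channel (widest range): 86 ≈ 134 + (p/100)(0 − 134), so p ≈ 100×(86 − 134)/(0 − 134) = -4800/-134 = 35.82.
p = 36 reproduces all three channels after rounding.

36%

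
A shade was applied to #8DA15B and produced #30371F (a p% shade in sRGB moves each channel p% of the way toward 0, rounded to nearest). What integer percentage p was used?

66%

#8DA15B is rgb(141, 161, 91); #30371F is rgb(48, 55, 31).
On the G channel (widest range): 55 ≈ 161 + (p/100)(0 − 161), so p ≈ 100×(55 − 161)/(0 − 161) = -10600/-161 = 65.84.
p = 66 reproduces all three channels after rounding.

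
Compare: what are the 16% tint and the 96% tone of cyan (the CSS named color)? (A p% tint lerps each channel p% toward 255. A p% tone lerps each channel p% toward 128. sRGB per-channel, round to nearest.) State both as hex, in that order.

#29ffff, #7b8585

CSS cyan is rgb(0, 255, 255).
16% tint:
  R: 0 + 0.16×(255−0) = 0 + 40.8 = 40.8 → 41
  G: 255 + 0 = 255 → 255
  B: 255 + 0.16×(255−255) = 255 + 0 = 255 → 255
  → #29ffff
96% tone:
  R: 0 + 122.88 = 122.88 → 123
  G: 255 + 0.96×(128−255) = 255 − 121.92 = 133.08 → 133
  B: 255 + 0.96×(128−255) = 255 − 121.92 = 133.08 → 133
  → #7b8585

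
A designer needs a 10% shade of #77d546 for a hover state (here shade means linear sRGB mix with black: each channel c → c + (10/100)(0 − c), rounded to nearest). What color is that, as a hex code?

#77d546 is rgb(119, 213, 70).
Per channel, c → c + 0.1(0 − c):
  R: 119 − 11.9 = 107.1 → 107
  G: 213 + 0.1×(0−213) = 213 − 21.3 = 191.7 → 192
  B: 70 − 7 = 63 → 63
rgb(107, 192, 63) = #6bc03f.

#6bc03f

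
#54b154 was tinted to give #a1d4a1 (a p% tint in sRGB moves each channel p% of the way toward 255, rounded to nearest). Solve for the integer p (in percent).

#54b154 is rgb(84, 177, 84); #a1d4a1 is rgb(161, 212, 161).
On the R channel (widest range): 161 ≈ 84 + (p/100)(255 − 84), so p ≈ 100×(161 − 84)/(255 − 84) = 7700/171 = 45.03.
p = 45 reproduces all three channels after rounding.

45%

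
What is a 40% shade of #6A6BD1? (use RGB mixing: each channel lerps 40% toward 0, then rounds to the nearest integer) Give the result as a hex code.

#40407D

#6A6BD1 is rgb(106, 107, 209).
A 40% shade moves each channel 40% toward 0:
  R: 106 + 0.4×(0−106) = 106 − 42.4 = 63.6 → 64
  G: 107 − 42.8 = 64.2 → 64
  B: 209 − 83.6 = 125.4 → 125
rgb(64, 64, 125) = #40407D.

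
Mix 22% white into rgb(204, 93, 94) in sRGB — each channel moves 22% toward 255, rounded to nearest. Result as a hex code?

Lerp each channel 22% toward 255:
  R: 204 + 0.22×(255−204) = 204 + 11.22 = 215.22 → 215
  G: 93 + 0.22×(255−93) = 93 + 35.64 = 128.64 → 129
  B: 94 + 35.42 = 129.42 → 129
rgb(215, 129, 129) = #D78181.

#D78181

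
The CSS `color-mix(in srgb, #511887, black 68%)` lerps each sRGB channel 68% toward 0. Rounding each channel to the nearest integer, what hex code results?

#1A082B

#511887 is rgb(81, 24, 135).
Per channel, c → c + 0.68(0 − c):
  R: 81 + 0.68×(0−81) = 81 − 55.08 = 25.92 → 26
  G: 24 − 16.32 = 7.68 → 8
  B: 135 + 0.68×(0−135) = 135 − 91.8 = 43.2 → 43
rgb(26, 8, 43) = #1A082B.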